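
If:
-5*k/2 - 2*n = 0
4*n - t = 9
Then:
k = -t/5 - 9/5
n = t/4 + 9/4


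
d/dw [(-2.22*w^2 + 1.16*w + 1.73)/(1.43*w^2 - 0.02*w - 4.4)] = (-1.6144*w^2 + 14.5882*w - 5.0694)/(2.0449*w^4 - 0.0572*w^3 - 12.5836*w^2 + 0.176*w + 19.36)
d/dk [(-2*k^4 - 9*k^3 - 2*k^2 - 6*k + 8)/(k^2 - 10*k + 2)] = (-4*k^5 + 51*k^4 + 164*k^3 - 28*k^2 - 24*k + 68)/(k^4 - 20*k^3 + 104*k^2 - 40*k + 4)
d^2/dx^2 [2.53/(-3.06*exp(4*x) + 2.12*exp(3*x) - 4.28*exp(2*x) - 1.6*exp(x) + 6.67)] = (-2.53*(12.24*exp(3*x) - 6.36*exp(2*x) + 8.56*exp(x) + 1.6)*(24.48*exp(3*x) - 12.72*exp(2*x) + 17.12*exp(x) + 3.2)*exp(x) + (123.8688*exp(3*x) - 48.2724*exp(2*x) + 43.3136*exp(x) + 4.048)*(3.06*exp(4*x) - 2.12*exp(3*x) + 4.28*exp(2*x) + 1.6*exp(x) - 6.67))*exp(x)/(3.06*exp(4*x) - 2.12*exp(3*x) + 4.28*exp(2*x) + 1.6*exp(x) - 6.67)^3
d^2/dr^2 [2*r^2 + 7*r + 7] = 4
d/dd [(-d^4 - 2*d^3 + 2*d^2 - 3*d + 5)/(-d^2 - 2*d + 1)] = (2*d^5 + 8*d^4 + 4*d^3 - 13*d^2 + 14*d + 7)/(d^4 + 4*d^3 + 2*d^2 - 4*d + 1)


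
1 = 1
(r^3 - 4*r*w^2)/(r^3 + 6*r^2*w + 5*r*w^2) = (r^2 - 4*w^2)/(r^2 + 6*r*w + 5*w^2)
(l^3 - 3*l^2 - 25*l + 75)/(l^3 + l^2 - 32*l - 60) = (l^2 - 8*l + 15)/(l^2 - 4*l - 12)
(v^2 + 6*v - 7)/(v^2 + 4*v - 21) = (v - 1)/(v - 3)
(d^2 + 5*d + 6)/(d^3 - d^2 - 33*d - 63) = (d + 2)/(d^2 - 4*d - 21)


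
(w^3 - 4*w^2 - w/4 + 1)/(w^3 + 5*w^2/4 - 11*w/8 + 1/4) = 2*(2*w^2 - 7*w - 4)/(4*w^2 + 7*w - 2)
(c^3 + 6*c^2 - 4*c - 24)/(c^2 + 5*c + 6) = (c^2 + 4*c - 12)/(c + 3)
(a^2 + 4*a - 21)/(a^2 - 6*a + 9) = (a + 7)/(a - 3)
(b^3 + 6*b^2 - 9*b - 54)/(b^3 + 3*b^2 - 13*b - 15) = (b^2 + 9*b + 18)/(b^2 + 6*b + 5)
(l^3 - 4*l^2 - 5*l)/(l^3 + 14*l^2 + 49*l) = (l^2 - 4*l - 5)/(l^2 + 14*l + 49)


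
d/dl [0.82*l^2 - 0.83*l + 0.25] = 1.64*l - 0.83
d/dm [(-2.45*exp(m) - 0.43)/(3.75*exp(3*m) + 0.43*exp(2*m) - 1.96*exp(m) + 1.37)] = (18.375*exp(3*m) + 5.891*exp(2*m) + 0.3698*exp(m) - 4.1993)*exp(m)/(14.0625*exp(6*m) + 3.225*exp(5*m) - 14.5151*exp(4*m) + 8.5894*exp(3*m) + 5.0198*exp(2*m) - 5.3704*exp(m) + 1.8769)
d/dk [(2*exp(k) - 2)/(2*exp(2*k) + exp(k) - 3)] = -4*exp(k)/(4*exp(2*k) + 12*exp(k) + 9)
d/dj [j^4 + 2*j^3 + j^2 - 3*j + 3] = 4*j^3 + 6*j^2 + 2*j - 3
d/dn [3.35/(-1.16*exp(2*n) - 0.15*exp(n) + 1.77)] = (7.772*exp(n) + 0.5025)*exp(n)/(1.16*exp(2*n) + 0.15*exp(n) - 1.77)^2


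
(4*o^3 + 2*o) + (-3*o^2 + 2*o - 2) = 4*o^3 - 3*o^2 + 4*o - 2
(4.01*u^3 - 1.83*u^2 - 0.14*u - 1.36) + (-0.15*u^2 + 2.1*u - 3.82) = 4.01*u^3 - 1.98*u^2 + 1.96*u - 5.18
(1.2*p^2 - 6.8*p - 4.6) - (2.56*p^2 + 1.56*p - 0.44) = -1.36*p^2 - 8.36*p - 4.16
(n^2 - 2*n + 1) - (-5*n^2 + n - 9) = 6*n^2 - 3*n + 10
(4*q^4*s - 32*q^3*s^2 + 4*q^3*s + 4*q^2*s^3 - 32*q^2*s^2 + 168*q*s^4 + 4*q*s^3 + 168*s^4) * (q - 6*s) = 4*q^5*s - 56*q^4*s^2 + 4*q^4*s + 196*q^3*s^3 - 56*q^3*s^2 + 144*q^2*s^4 + 196*q^2*s^3 - 1008*q*s^5 + 144*q*s^4 - 1008*s^5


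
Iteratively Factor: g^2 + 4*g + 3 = (g + 1)*(g + 3)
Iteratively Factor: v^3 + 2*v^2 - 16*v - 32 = (v + 2)*(v^2 - 16) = (v - 4)*(v + 2)*(v + 4)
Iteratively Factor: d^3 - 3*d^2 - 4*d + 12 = (d + 2)*(d^2 - 5*d + 6) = (d - 2)*(d + 2)*(d - 3)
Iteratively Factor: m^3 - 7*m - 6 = (m + 2)*(m^2 - 2*m - 3) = (m - 3)*(m + 2)*(m + 1)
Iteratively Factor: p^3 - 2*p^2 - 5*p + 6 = (p - 1)*(p^2 - p - 6) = (p - 3)*(p - 1)*(p + 2)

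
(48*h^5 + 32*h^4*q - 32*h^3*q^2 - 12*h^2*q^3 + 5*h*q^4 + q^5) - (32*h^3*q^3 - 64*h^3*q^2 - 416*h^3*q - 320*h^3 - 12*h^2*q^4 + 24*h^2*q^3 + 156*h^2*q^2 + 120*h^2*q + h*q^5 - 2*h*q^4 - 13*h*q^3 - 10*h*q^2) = 48*h^5 + 32*h^4*q - 32*h^3*q^3 + 32*h^3*q^2 + 416*h^3*q + 320*h^3 + 12*h^2*q^4 - 36*h^2*q^3 - 156*h^2*q^2 - 120*h^2*q - h*q^5 + 7*h*q^4 + 13*h*q^3 + 10*h*q^2 + q^5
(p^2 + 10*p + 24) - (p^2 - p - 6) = 11*p + 30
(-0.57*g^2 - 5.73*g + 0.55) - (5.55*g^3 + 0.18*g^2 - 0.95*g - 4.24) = -5.55*g^3 - 0.75*g^2 - 4.78*g + 4.79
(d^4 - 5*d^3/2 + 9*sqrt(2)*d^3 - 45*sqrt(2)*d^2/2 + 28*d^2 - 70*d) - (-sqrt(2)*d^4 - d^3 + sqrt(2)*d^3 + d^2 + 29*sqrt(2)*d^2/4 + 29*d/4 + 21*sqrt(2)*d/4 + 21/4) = d^4 + sqrt(2)*d^4 - 3*d^3/2 + 8*sqrt(2)*d^3 - 119*sqrt(2)*d^2/4 + 27*d^2 - 309*d/4 - 21*sqrt(2)*d/4 - 21/4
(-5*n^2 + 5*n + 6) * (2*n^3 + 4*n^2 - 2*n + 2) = -10*n^5 - 10*n^4 + 42*n^3 + 4*n^2 - 2*n + 12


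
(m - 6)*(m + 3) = m^2 - 3*m - 18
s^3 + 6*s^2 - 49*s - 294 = (s - 7)*(s + 6)*(s + 7)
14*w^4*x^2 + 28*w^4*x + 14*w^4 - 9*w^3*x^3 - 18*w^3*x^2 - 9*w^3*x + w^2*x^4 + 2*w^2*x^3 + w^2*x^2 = (-7*w + x)*(-2*w + x)*(w*x + w)^2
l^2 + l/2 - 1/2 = (l - 1/2)*(l + 1)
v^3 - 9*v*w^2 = v*(v - 3*w)*(v + 3*w)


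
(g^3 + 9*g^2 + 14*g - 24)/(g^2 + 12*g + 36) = (g^2 + 3*g - 4)/(g + 6)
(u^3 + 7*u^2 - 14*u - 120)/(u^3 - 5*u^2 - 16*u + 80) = (u^2 + 11*u + 30)/(u^2 - u - 20)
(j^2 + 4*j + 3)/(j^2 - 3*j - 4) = (j + 3)/(j - 4)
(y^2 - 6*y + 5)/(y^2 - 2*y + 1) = (y - 5)/(y - 1)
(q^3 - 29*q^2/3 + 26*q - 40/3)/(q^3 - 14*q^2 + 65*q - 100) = (q - 2/3)/(q - 5)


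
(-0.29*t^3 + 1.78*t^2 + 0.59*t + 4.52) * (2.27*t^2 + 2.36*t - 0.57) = -0.6583*t^5 + 3.3562*t^4 + 5.7054*t^3 + 10.6382*t^2 + 10.3309*t - 2.5764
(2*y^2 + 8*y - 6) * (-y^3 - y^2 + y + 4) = -2*y^5 - 10*y^4 + 22*y^2 + 26*y - 24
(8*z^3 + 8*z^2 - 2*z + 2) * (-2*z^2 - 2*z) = -16*z^5 - 32*z^4 - 12*z^3 - 4*z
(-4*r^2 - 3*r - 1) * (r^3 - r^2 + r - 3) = -4*r^5 + r^4 - 2*r^3 + 10*r^2 + 8*r + 3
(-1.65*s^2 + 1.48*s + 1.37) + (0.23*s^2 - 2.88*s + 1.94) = -1.42*s^2 - 1.4*s + 3.31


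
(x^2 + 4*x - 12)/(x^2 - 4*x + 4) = (x + 6)/(x - 2)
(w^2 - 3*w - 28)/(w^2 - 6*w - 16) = (-w^2 + 3*w + 28)/(-w^2 + 6*w + 16)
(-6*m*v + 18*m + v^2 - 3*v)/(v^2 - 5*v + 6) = (-6*m + v)/(v - 2)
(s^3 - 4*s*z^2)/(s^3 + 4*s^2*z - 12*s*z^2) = (s + 2*z)/(s + 6*z)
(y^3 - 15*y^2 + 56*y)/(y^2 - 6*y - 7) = y*(y - 8)/(y + 1)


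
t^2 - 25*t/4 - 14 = (t - 8)*(t + 7/4)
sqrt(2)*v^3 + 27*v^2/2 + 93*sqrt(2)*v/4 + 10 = (v + 5*sqrt(2)/2)*(v + 4*sqrt(2))*(sqrt(2)*v + 1/2)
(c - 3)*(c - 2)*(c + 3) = c^3 - 2*c^2 - 9*c + 18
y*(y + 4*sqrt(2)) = y^2 + 4*sqrt(2)*y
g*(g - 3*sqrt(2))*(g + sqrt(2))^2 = g^4 - sqrt(2)*g^3 - 10*g^2 - 6*sqrt(2)*g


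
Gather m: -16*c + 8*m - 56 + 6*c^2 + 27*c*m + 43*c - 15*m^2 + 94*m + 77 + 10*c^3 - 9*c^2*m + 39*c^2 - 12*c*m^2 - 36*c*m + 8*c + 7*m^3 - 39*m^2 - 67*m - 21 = 10*c^3 + 45*c^2 + 35*c + 7*m^3 + m^2*(-12*c - 54) + m*(-9*c^2 - 9*c + 35)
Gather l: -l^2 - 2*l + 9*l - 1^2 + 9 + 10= -l^2 + 7*l + 18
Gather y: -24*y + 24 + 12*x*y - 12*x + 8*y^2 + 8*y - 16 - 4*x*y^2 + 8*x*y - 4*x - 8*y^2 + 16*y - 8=-4*x*y^2 + 20*x*y - 16*x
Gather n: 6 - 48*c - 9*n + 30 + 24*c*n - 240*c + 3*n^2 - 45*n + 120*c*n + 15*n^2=-288*c + 18*n^2 + n*(144*c - 54) + 36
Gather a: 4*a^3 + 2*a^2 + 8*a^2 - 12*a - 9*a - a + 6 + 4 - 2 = 4*a^3 + 10*a^2 - 22*a + 8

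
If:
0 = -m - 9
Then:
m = -9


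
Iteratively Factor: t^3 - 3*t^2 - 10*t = (t + 2)*(t^2 - 5*t) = t*(t + 2)*(t - 5)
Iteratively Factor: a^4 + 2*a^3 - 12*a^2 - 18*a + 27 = (a + 3)*(a^3 - a^2 - 9*a + 9) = (a + 3)^2*(a^2 - 4*a + 3) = (a - 1)*(a + 3)^2*(a - 3)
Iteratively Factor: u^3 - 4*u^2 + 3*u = (u)*(u^2 - 4*u + 3) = u*(u - 1)*(u - 3)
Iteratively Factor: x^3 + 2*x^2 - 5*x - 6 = (x + 1)*(x^2 + x - 6) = (x - 2)*(x + 1)*(x + 3)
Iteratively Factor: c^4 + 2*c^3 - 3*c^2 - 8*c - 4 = (c + 2)*(c^3 - 3*c - 2) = (c - 2)*(c + 2)*(c^2 + 2*c + 1) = (c - 2)*(c + 1)*(c + 2)*(c + 1)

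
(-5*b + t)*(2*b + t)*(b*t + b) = -10*b^3*t - 10*b^3 - 3*b^2*t^2 - 3*b^2*t + b*t^3 + b*t^2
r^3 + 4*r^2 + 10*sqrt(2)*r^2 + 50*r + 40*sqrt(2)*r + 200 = (r + 4)*(r + 5*sqrt(2))^2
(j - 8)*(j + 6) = j^2 - 2*j - 48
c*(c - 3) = c^2 - 3*c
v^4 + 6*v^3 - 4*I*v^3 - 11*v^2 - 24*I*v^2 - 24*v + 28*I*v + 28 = (v - 1)*(v + 7)*(v - 2*I)^2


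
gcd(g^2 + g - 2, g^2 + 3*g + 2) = g + 2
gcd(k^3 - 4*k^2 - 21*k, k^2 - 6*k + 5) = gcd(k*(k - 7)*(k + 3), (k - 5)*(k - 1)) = 1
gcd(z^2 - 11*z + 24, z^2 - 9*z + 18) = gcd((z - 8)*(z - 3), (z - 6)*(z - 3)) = z - 3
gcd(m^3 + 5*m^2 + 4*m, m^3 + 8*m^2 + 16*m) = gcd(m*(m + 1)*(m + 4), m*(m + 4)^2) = m^2 + 4*m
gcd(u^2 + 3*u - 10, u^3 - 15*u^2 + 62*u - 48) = 1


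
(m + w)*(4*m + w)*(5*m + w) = 20*m^3 + 29*m^2*w + 10*m*w^2 + w^3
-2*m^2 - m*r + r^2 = (-2*m + r)*(m + r)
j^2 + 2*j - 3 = (j - 1)*(j + 3)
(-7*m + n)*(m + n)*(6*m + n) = -42*m^3 - 43*m^2*n + n^3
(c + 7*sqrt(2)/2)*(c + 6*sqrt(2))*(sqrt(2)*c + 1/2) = sqrt(2)*c^3 + 39*c^2/2 + 187*sqrt(2)*c/4 + 21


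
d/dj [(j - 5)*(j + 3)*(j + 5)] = 3*j^2 + 6*j - 25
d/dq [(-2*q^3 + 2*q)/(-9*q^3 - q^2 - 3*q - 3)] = 2*(q^4 + 24*q^3 + 10*q^2 - 3)/(81*q^6 + 18*q^5 + 55*q^4 + 60*q^3 + 15*q^2 + 18*q + 9)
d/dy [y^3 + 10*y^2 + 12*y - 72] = 3*y^2 + 20*y + 12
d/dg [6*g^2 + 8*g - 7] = 12*g + 8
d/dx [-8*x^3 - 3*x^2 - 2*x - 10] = -24*x^2 - 6*x - 2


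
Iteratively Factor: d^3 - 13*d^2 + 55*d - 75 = (d - 3)*(d^2 - 10*d + 25) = (d - 5)*(d - 3)*(d - 5)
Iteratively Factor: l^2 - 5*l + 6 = (l - 3)*(l - 2)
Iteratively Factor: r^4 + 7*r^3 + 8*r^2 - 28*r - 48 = (r - 2)*(r^3 + 9*r^2 + 26*r + 24) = (r - 2)*(r + 4)*(r^2 + 5*r + 6) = (r - 2)*(r + 2)*(r + 4)*(r + 3)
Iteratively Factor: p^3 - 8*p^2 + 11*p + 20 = (p + 1)*(p^2 - 9*p + 20) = (p - 5)*(p + 1)*(p - 4)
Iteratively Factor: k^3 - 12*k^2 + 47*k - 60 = (k - 4)*(k^2 - 8*k + 15) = (k - 4)*(k - 3)*(k - 5)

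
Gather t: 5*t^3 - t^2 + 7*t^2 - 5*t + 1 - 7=5*t^3 + 6*t^2 - 5*t - 6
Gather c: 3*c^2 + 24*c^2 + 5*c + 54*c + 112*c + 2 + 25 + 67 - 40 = 27*c^2 + 171*c + 54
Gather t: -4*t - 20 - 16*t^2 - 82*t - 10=-16*t^2 - 86*t - 30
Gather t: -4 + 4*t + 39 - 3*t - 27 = t + 8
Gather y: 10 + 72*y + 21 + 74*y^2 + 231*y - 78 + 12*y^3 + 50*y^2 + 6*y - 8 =12*y^3 + 124*y^2 + 309*y - 55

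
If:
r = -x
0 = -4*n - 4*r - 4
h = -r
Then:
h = x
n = x - 1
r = -x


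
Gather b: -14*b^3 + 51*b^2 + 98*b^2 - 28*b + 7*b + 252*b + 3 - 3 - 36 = -14*b^3 + 149*b^2 + 231*b - 36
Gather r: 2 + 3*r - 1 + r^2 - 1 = r^2 + 3*r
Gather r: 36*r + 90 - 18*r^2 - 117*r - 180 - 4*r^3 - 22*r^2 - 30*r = -4*r^3 - 40*r^2 - 111*r - 90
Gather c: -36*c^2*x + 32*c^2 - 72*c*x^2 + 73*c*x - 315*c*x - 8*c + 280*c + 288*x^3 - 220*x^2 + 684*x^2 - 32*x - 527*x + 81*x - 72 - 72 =c^2*(32 - 36*x) + c*(-72*x^2 - 242*x + 272) + 288*x^3 + 464*x^2 - 478*x - 144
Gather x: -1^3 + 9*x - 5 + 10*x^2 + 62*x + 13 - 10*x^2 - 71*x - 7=0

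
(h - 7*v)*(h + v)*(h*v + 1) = h^3*v - 6*h^2*v^2 + h^2 - 7*h*v^3 - 6*h*v - 7*v^2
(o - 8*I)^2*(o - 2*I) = o^3 - 18*I*o^2 - 96*o + 128*I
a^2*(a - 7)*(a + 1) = a^4 - 6*a^3 - 7*a^2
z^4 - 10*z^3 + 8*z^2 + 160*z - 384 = (z - 6)*(z - 4)^2*(z + 4)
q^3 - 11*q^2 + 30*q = q*(q - 6)*(q - 5)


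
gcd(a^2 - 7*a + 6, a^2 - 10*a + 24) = a - 6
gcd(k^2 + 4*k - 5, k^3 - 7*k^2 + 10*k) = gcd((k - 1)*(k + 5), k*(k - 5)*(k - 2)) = 1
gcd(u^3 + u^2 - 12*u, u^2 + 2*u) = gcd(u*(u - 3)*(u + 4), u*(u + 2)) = u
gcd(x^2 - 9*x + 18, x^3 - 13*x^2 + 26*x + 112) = 1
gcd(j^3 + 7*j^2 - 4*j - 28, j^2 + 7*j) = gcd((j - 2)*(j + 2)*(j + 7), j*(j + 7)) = j + 7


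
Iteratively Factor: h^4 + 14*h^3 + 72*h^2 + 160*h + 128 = (h + 4)*(h^3 + 10*h^2 + 32*h + 32) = (h + 2)*(h + 4)*(h^2 + 8*h + 16) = (h + 2)*(h + 4)^2*(h + 4)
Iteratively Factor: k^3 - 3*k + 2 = (k + 2)*(k^2 - 2*k + 1) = (k - 1)*(k + 2)*(k - 1)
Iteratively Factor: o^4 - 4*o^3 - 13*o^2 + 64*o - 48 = (o - 3)*(o^3 - o^2 - 16*o + 16) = (o - 4)*(o - 3)*(o^2 + 3*o - 4) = (o - 4)*(o - 3)*(o + 4)*(o - 1)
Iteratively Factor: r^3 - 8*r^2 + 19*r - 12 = (r - 1)*(r^2 - 7*r + 12) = (r - 3)*(r - 1)*(r - 4)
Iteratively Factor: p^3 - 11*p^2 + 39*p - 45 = (p - 3)*(p^2 - 8*p + 15) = (p - 3)^2*(p - 5)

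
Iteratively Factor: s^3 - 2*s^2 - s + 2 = (s - 2)*(s^2 - 1) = (s - 2)*(s + 1)*(s - 1)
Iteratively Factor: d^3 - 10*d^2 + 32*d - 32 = (d - 4)*(d^2 - 6*d + 8) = (d - 4)*(d - 2)*(d - 4)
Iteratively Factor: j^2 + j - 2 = (j + 2)*(j - 1)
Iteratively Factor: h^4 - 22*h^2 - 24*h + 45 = (h - 5)*(h^3 + 5*h^2 + 3*h - 9) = (h - 5)*(h - 1)*(h^2 + 6*h + 9) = (h - 5)*(h - 1)*(h + 3)*(h + 3)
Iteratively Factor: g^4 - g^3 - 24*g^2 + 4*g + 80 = (g + 4)*(g^3 - 5*g^2 - 4*g + 20) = (g - 5)*(g + 4)*(g^2 - 4) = (g - 5)*(g + 2)*(g + 4)*(g - 2)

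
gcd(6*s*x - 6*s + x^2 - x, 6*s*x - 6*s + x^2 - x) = 6*s*x - 6*s + x^2 - x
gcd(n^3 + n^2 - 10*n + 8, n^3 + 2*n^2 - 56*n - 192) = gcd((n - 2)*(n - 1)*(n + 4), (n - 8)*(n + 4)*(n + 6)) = n + 4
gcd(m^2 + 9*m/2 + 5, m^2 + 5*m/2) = m + 5/2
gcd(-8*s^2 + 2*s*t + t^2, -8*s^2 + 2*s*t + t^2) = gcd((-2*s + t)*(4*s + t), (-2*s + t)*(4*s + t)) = 8*s^2 - 2*s*t - t^2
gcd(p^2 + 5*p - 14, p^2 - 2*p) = p - 2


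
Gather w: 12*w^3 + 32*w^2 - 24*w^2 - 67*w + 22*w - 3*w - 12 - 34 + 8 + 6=12*w^3 + 8*w^2 - 48*w - 32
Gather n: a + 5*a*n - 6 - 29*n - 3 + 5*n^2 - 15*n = a + 5*n^2 + n*(5*a - 44) - 9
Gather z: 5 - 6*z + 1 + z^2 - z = z^2 - 7*z + 6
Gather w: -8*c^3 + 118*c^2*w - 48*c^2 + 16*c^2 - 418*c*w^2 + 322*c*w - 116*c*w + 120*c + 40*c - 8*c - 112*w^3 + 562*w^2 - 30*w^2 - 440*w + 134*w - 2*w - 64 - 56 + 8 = -8*c^3 - 32*c^2 + 152*c - 112*w^3 + w^2*(532 - 418*c) + w*(118*c^2 + 206*c - 308) - 112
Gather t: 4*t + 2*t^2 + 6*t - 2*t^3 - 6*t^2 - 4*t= -2*t^3 - 4*t^2 + 6*t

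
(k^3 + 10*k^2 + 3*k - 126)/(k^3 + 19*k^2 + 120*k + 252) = (k - 3)/(k + 6)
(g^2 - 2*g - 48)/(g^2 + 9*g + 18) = (g - 8)/(g + 3)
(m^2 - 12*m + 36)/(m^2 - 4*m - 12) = (m - 6)/(m + 2)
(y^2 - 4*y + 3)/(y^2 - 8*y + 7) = (y - 3)/(y - 7)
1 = 1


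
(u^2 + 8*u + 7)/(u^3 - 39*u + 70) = (u + 1)/(u^2 - 7*u + 10)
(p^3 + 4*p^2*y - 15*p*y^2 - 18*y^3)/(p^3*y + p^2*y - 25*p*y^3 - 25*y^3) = (p^3 + 4*p^2*y - 15*p*y^2 - 18*y^3)/(y*(p^3 + p^2 - 25*p*y^2 - 25*y^2))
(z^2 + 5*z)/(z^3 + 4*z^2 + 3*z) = (z + 5)/(z^2 + 4*z + 3)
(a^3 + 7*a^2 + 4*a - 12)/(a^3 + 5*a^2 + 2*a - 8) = (a + 6)/(a + 4)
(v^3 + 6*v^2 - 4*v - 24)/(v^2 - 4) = v + 6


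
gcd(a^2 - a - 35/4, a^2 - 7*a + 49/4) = a - 7/2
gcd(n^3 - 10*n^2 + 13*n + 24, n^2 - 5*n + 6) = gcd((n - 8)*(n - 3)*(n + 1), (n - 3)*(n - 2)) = n - 3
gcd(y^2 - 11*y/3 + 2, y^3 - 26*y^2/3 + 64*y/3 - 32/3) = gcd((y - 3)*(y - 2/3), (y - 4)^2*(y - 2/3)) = y - 2/3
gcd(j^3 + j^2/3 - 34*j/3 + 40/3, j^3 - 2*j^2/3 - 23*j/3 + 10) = j^2 - 11*j/3 + 10/3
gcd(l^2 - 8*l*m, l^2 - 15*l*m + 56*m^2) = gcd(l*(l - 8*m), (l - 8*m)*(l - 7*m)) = l - 8*m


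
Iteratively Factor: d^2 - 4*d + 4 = (d - 2)*(d - 2)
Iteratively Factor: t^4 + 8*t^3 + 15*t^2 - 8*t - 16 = (t + 1)*(t^3 + 7*t^2 + 8*t - 16) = (t + 1)*(t + 4)*(t^2 + 3*t - 4) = (t + 1)*(t + 4)^2*(t - 1)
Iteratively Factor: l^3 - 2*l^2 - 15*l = (l - 5)*(l^2 + 3*l) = l*(l - 5)*(l + 3)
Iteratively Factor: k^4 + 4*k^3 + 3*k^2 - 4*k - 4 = (k + 2)*(k^3 + 2*k^2 - k - 2) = (k + 1)*(k + 2)*(k^2 + k - 2) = (k + 1)*(k + 2)^2*(k - 1)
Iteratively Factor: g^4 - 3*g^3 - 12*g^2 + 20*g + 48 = (g + 2)*(g^3 - 5*g^2 - 2*g + 24) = (g - 3)*(g + 2)*(g^2 - 2*g - 8) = (g - 4)*(g - 3)*(g + 2)*(g + 2)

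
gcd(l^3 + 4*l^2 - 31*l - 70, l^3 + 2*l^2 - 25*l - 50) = l^2 - 3*l - 10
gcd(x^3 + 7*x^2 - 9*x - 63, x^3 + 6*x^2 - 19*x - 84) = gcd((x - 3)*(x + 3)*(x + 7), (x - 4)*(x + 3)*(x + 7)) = x^2 + 10*x + 21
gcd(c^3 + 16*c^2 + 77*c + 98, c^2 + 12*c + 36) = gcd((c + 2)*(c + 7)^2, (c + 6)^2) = 1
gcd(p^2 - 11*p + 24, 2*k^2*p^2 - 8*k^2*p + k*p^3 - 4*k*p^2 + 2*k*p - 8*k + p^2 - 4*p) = 1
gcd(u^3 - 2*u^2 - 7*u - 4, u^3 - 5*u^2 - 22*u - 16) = u + 1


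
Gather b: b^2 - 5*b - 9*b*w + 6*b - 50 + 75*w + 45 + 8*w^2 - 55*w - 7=b^2 + b*(1 - 9*w) + 8*w^2 + 20*w - 12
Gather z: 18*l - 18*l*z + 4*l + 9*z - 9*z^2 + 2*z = 22*l - 9*z^2 + z*(11 - 18*l)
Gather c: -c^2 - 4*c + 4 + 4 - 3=-c^2 - 4*c + 5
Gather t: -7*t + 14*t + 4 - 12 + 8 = 7*t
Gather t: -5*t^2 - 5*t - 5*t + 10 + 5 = -5*t^2 - 10*t + 15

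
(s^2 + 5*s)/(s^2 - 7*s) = (s + 5)/(s - 7)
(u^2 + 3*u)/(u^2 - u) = (u + 3)/(u - 1)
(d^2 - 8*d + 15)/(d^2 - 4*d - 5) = (d - 3)/(d + 1)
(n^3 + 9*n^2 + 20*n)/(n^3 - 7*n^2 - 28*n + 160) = n*(n + 4)/(n^2 - 12*n + 32)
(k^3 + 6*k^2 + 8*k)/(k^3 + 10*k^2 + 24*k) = (k + 2)/(k + 6)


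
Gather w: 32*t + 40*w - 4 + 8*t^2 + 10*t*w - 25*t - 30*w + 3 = 8*t^2 + 7*t + w*(10*t + 10) - 1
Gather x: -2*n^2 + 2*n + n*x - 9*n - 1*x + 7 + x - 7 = -2*n^2 + n*x - 7*n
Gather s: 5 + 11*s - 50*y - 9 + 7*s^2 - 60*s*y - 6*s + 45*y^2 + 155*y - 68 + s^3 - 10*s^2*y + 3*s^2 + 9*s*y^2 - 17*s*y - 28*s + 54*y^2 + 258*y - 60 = s^3 + s^2*(10 - 10*y) + s*(9*y^2 - 77*y - 23) + 99*y^2 + 363*y - 132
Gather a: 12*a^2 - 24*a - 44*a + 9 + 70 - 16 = 12*a^2 - 68*a + 63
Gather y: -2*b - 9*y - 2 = -2*b - 9*y - 2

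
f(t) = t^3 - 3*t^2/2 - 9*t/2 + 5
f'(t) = 3*t^2 - 3*t - 9/2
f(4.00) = 27.00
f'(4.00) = 31.50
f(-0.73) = 7.10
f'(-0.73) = -0.71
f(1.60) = -1.94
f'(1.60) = -1.62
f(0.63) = 1.82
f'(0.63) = -5.20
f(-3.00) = -22.00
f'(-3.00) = 31.50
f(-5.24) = -156.48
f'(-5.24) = 93.59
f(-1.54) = 4.72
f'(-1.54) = 7.23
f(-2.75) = -14.77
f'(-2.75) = 26.44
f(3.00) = 5.00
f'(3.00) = 13.50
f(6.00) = 140.00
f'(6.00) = 85.50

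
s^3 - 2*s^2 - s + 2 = (s - 2)*(s - 1)*(s + 1)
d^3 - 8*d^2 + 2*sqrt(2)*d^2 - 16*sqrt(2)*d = d*(d - 8)*(d + 2*sqrt(2))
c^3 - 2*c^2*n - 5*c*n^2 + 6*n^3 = (c - 3*n)*(c - n)*(c + 2*n)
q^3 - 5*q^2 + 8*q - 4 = (q - 2)^2*(q - 1)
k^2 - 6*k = k*(k - 6)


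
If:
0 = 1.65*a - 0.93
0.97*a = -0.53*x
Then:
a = 0.56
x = -1.03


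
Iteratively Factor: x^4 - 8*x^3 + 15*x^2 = (x - 3)*(x^3 - 5*x^2) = x*(x - 3)*(x^2 - 5*x) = x^2*(x - 3)*(x - 5)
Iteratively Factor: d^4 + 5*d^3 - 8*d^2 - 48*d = (d - 3)*(d^3 + 8*d^2 + 16*d) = (d - 3)*(d + 4)*(d^2 + 4*d) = (d - 3)*(d + 4)^2*(d)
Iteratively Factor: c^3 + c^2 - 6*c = (c - 2)*(c^2 + 3*c) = (c - 2)*(c + 3)*(c)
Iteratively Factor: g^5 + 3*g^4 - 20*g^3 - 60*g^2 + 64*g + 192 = (g - 2)*(g^4 + 5*g^3 - 10*g^2 - 80*g - 96) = (g - 2)*(g + 3)*(g^3 + 2*g^2 - 16*g - 32) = (g - 2)*(g + 3)*(g + 4)*(g^2 - 2*g - 8) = (g - 2)*(g + 2)*(g + 3)*(g + 4)*(g - 4)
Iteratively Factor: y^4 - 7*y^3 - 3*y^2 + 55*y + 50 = (y - 5)*(y^3 - 2*y^2 - 13*y - 10) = (y - 5)*(y + 2)*(y^2 - 4*y - 5) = (y - 5)*(y + 1)*(y + 2)*(y - 5)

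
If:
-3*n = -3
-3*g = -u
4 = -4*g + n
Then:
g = -3/4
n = 1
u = -9/4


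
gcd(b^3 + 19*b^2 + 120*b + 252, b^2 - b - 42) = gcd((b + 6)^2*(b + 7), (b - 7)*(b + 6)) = b + 6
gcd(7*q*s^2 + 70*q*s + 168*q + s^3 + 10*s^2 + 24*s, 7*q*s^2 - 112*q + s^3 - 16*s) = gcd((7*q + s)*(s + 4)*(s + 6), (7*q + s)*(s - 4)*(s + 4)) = 7*q*s + 28*q + s^2 + 4*s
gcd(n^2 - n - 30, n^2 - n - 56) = 1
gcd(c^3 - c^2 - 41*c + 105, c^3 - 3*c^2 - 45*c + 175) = c^2 + 2*c - 35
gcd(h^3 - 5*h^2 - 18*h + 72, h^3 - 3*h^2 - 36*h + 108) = h^2 - 9*h + 18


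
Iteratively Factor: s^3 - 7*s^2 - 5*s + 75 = (s + 3)*(s^2 - 10*s + 25) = (s - 5)*(s + 3)*(s - 5)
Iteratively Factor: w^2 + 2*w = (w)*(w + 2)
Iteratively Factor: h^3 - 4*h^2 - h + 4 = (h + 1)*(h^2 - 5*h + 4) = (h - 1)*(h + 1)*(h - 4)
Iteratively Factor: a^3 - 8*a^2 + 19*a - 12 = (a - 1)*(a^2 - 7*a + 12) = (a - 4)*(a - 1)*(a - 3)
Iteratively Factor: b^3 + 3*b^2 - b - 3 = (b + 3)*(b^2 - 1) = (b + 1)*(b + 3)*(b - 1)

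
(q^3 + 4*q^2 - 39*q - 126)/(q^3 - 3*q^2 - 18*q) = (q + 7)/q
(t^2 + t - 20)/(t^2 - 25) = (t - 4)/(t - 5)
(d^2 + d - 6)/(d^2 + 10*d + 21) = (d - 2)/(d + 7)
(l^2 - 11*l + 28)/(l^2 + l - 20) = (l - 7)/(l + 5)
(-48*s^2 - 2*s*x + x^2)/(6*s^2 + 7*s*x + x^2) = (-8*s + x)/(s + x)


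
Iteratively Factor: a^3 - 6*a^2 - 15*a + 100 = (a + 4)*(a^2 - 10*a + 25) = (a - 5)*(a + 4)*(a - 5)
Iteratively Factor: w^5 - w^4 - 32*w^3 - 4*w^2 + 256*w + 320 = (w - 5)*(w^4 + 4*w^3 - 12*w^2 - 64*w - 64) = (w - 5)*(w - 4)*(w^3 + 8*w^2 + 20*w + 16) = (w - 5)*(w - 4)*(w + 2)*(w^2 + 6*w + 8) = (w - 5)*(w - 4)*(w + 2)*(w + 4)*(w + 2)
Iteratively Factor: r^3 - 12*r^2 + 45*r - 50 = (r - 5)*(r^2 - 7*r + 10) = (r - 5)^2*(r - 2)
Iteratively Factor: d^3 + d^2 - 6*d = (d + 3)*(d^2 - 2*d) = d*(d + 3)*(d - 2)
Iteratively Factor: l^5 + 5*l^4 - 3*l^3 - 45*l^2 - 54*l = (l + 3)*(l^4 + 2*l^3 - 9*l^2 - 18*l) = (l + 2)*(l + 3)*(l^3 - 9*l) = (l + 2)*(l + 3)^2*(l^2 - 3*l) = (l - 3)*(l + 2)*(l + 3)^2*(l)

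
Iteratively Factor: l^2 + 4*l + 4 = (l + 2)*(l + 2)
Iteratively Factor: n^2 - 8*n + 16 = (n - 4)*(n - 4)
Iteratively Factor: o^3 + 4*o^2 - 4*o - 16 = (o - 2)*(o^2 + 6*o + 8) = (o - 2)*(o + 2)*(o + 4)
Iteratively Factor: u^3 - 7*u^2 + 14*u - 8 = (u - 4)*(u^2 - 3*u + 2) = (u - 4)*(u - 1)*(u - 2)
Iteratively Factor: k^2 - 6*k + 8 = (k - 4)*(k - 2)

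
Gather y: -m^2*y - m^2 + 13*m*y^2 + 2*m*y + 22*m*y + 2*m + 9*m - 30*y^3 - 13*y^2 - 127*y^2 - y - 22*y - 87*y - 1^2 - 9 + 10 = -m^2 + 11*m - 30*y^3 + y^2*(13*m - 140) + y*(-m^2 + 24*m - 110)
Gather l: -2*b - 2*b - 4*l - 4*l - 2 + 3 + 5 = -4*b - 8*l + 6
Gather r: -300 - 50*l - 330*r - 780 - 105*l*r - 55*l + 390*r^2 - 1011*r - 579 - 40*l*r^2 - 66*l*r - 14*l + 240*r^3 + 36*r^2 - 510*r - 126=-119*l + 240*r^3 + r^2*(426 - 40*l) + r*(-171*l - 1851) - 1785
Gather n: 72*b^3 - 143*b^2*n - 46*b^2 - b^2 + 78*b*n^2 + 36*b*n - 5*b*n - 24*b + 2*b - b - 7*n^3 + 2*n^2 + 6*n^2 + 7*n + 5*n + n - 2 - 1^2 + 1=72*b^3 - 47*b^2 - 23*b - 7*n^3 + n^2*(78*b + 8) + n*(-143*b^2 + 31*b + 13) - 2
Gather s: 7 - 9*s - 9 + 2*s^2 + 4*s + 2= 2*s^2 - 5*s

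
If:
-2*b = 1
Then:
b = -1/2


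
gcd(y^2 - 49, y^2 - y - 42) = y - 7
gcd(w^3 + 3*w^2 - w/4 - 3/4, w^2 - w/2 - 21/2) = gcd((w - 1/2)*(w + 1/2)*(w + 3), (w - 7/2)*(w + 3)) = w + 3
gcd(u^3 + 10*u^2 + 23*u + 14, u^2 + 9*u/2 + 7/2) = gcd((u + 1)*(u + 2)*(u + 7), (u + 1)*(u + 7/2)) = u + 1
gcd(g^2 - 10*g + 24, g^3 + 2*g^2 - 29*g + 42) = 1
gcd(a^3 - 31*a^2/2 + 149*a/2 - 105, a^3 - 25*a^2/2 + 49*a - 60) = a^2 - 17*a/2 + 15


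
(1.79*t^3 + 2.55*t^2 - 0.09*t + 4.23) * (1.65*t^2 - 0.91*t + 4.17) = 2.9535*t^5 + 2.5786*t^4 + 4.9953*t^3 + 17.6949*t^2 - 4.2246*t + 17.6391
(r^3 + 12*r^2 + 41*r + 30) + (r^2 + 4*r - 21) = r^3 + 13*r^2 + 45*r + 9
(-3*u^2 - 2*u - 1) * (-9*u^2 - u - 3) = 27*u^4 + 21*u^3 + 20*u^2 + 7*u + 3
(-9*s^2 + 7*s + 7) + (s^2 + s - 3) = -8*s^2 + 8*s + 4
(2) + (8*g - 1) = 8*g + 1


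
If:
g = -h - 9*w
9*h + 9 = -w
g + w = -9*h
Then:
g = 9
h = -9/10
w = -9/10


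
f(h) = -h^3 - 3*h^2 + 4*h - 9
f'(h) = -3*h^2 - 6*h + 4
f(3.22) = -60.61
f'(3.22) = -46.43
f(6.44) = -374.75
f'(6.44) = -159.06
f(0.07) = -8.74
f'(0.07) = 3.57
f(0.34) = -8.03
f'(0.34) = 1.61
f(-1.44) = -17.99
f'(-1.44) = 6.42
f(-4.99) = 20.59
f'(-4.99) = -40.76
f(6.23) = -342.32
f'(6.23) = -149.82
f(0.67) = -7.97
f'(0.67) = -1.37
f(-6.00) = 75.00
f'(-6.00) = -68.00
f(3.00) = -51.00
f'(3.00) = -41.00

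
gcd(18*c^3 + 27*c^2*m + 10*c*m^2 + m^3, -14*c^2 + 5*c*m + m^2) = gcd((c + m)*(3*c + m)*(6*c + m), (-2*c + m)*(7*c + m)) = 1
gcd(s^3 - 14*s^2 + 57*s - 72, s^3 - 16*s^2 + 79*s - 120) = s^2 - 11*s + 24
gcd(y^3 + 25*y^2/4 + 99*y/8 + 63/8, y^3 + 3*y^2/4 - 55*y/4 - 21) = y^2 + 19*y/4 + 21/4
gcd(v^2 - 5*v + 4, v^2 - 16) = v - 4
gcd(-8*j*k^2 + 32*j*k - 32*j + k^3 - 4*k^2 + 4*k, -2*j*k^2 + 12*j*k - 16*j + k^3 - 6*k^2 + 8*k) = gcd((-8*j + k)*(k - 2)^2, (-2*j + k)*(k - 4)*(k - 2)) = k - 2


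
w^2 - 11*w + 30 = (w - 6)*(w - 5)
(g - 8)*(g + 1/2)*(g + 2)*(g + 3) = g^4 - 5*g^3/2 - 71*g^2/2 - 65*g - 24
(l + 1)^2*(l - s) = l^3 - l^2*s + 2*l^2 - 2*l*s + l - s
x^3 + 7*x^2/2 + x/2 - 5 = (x - 1)*(x + 2)*(x + 5/2)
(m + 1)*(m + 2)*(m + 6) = m^3 + 9*m^2 + 20*m + 12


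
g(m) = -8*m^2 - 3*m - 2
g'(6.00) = -99.00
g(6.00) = -308.00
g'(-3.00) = 45.00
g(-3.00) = -65.00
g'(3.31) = -55.96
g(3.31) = -99.58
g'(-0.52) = 5.32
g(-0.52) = -2.60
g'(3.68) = -61.88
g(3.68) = -121.38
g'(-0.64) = 7.24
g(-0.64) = -3.36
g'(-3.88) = 59.08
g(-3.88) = -110.80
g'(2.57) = -44.12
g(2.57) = -62.55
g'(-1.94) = 28.04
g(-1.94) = -26.29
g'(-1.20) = 16.20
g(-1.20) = -9.92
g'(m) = -16*m - 3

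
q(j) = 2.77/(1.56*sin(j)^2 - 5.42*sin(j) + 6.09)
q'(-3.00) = -0.34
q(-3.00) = 0.40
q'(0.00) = 0.40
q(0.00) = 0.45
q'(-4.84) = 0.16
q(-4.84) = 1.23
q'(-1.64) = -0.01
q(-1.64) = 0.21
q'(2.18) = -0.62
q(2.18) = 1.03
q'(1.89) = -0.39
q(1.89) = 1.18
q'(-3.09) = -0.38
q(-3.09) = 0.43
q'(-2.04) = -0.07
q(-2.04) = 0.23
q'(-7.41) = 0.07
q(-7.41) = 0.23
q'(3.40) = -0.29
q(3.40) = 0.37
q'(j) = 2.77*(-3.12*sin(j)*cos(j) + 5.42*cos(j))/(1.56*sin(j)^2 - 5.42*sin(j) + 6.09)^2 = (15.0134 - 8.6424*sin(j))*cos(j)/(1.56*sin(j)^2 - 5.42*sin(j) + 6.09)^2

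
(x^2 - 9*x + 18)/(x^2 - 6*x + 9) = (x - 6)/(x - 3)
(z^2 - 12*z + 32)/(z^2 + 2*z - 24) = (z - 8)/(z + 6)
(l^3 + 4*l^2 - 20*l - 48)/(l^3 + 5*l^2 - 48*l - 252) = (l^2 - 2*l - 8)/(l^2 - l - 42)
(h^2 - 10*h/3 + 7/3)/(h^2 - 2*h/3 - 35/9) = 3*(h - 1)/(3*h + 5)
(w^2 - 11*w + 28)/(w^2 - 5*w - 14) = (w - 4)/(w + 2)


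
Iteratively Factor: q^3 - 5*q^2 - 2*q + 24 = (q + 2)*(q^2 - 7*q + 12) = (q - 4)*(q + 2)*(q - 3)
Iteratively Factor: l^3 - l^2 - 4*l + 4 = (l - 2)*(l^2 + l - 2) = (l - 2)*(l + 2)*(l - 1)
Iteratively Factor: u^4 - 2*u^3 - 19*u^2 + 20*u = (u - 5)*(u^3 + 3*u^2 - 4*u) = (u - 5)*(u - 1)*(u^2 + 4*u) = (u - 5)*(u - 1)*(u + 4)*(u)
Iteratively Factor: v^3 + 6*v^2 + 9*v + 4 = (v + 4)*(v^2 + 2*v + 1) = (v + 1)*(v + 4)*(v + 1)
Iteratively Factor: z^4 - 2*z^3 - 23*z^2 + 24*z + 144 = (z - 4)*(z^3 + 2*z^2 - 15*z - 36) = (z - 4)*(z + 3)*(z^2 - z - 12) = (z - 4)*(z + 3)^2*(z - 4)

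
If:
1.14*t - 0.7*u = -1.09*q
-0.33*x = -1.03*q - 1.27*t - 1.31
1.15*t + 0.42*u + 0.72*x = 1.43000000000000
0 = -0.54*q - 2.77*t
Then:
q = -0.71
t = 0.14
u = -0.88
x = 2.28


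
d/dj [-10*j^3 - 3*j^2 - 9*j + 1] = -30*j^2 - 6*j - 9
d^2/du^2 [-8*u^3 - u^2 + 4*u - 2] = -48*u - 2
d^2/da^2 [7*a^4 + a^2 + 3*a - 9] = 84*a^2 + 2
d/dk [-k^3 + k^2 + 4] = k*(2 - 3*k)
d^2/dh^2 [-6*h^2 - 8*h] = -12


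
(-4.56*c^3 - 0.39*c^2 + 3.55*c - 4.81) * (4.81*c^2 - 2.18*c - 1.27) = -21.9336*c^5 + 8.0649*c^4 + 23.7169*c^3 - 30.3798*c^2 + 5.9773*c + 6.1087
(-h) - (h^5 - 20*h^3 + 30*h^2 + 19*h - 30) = -h^5 + 20*h^3 - 30*h^2 - 20*h + 30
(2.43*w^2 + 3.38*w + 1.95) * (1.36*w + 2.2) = 3.3048*w^3 + 9.9428*w^2 + 10.088*w + 4.29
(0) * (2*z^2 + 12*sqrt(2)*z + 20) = 0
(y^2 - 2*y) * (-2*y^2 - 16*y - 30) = -2*y^4 - 12*y^3 + 2*y^2 + 60*y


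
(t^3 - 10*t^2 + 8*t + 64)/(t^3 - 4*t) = (t^2 - 12*t + 32)/(t*(t - 2))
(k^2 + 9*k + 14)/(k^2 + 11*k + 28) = (k + 2)/(k + 4)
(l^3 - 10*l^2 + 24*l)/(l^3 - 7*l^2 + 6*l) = (l - 4)/(l - 1)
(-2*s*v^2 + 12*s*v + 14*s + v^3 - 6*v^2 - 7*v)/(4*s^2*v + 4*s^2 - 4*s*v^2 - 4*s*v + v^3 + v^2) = (7 - v)/(2*s - v)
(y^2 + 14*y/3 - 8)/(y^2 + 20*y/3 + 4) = (3*y - 4)/(3*y + 2)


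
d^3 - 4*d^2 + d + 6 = (d - 3)*(d - 2)*(d + 1)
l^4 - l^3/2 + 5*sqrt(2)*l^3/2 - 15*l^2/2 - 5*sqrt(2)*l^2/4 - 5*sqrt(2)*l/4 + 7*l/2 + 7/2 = (l - 1)*(l + 1/2)*(l - sqrt(2))*(l + 7*sqrt(2)/2)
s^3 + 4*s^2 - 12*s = s*(s - 2)*(s + 6)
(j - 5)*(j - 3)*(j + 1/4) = j^3 - 31*j^2/4 + 13*j + 15/4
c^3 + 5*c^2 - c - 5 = (c - 1)*(c + 1)*(c + 5)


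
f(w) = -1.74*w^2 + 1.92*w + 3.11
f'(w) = 1.92 - 3.48*w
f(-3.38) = -23.26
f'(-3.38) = 13.68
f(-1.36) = -2.72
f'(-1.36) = 6.65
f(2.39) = -2.24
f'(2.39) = -6.40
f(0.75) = 3.57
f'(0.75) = -0.69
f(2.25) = -1.38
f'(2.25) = -5.91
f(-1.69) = -5.10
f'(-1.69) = 7.80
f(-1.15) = -1.40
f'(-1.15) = 5.92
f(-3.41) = -23.67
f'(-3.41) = 13.79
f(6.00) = -48.01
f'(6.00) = -18.96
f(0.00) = 3.11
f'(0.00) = 1.92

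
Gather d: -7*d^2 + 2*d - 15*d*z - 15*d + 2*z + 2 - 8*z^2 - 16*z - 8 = -7*d^2 + d*(-15*z - 13) - 8*z^2 - 14*z - 6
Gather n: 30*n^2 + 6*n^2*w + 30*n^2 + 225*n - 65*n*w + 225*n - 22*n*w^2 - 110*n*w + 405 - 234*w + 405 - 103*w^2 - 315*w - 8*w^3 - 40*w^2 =n^2*(6*w + 60) + n*(-22*w^2 - 175*w + 450) - 8*w^3 - 143*w^2 - 549*w + 810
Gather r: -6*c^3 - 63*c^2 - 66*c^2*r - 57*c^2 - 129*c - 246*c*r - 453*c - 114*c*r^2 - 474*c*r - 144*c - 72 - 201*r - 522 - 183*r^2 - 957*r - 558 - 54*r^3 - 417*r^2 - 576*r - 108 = -6*c^3 - 120*c^2 - 726*c - 54*r^3 + r^2*(-114*c - 600) + r*(-66*c^2 - 720*c - 1734) - 1260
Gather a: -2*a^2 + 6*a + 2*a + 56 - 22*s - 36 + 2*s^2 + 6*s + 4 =-2*a^2 + 8*a + 2*s^2 - 16*s + 24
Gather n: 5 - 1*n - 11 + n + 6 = 0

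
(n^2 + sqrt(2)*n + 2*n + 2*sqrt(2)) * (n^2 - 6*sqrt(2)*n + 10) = n^4 - 5*sqrt(2)*n^3 + 2*n^3 - 10*sqrt(2)*n^2 - 2*n^2 - 4*n + 10*sqrt(2)*n + 20*sqrt(2)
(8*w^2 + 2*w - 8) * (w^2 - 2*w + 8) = 8*w^4 - 14*w^3 + 52*w^2 + 32*w - 64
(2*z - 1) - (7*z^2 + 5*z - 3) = -7*z^2 - 3*z + 2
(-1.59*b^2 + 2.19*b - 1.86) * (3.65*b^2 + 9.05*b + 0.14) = -5.8035*b^4 - 6.396*b^3 + 12.8079*b^2 - 16.5264*b - 0.2604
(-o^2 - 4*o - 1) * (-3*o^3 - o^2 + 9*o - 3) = 3*o^5 + 13*o^4 - 2*o^3 - 32*o^2 + 3*o + 3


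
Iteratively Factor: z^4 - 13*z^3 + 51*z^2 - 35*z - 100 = (z - 4)*(z^3 - 9*z^2 + 15*z + 25) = (z - 5)*(z - 4)*(z^2 - 4*z - 5) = (z - 5)^2*(z - 4)*(z + 1)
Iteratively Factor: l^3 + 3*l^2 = (l + 3)*(l^2) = l*(l + 3)*(l)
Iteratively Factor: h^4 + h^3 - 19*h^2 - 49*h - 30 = (h + 1)*(h^3 - 19*h - 30) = (h + 1)*(h + 2)*(h^2 - 2*h - 15) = (h + 1)*(h + 2)*(h + 3)*(h - 5)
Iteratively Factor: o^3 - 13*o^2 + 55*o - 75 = (o - 5)*(o^2 - 8*o + 15) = (o - 5)*(o - 3)*(o - 5)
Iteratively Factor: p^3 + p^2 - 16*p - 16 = (p + 4)*(p^2 - 3*p - 4) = (p - 4)*(p + 4)*(p + 1)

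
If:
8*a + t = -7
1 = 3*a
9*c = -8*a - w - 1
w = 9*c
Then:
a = 1/3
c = -11/54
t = -29/3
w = -11/6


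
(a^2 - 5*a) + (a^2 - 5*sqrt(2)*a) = 2*a^2 - 5*sqrt(2)*a - 5*a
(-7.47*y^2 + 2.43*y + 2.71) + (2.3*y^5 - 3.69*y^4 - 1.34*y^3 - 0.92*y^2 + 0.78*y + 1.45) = 2.3*y^5 - 3.69*y^4 - 1.34*y^3 - 8.39*y^2 + 3.21*y + 4.16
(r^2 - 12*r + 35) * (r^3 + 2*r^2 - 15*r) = r^5 - 10*r^4 - 4*r^3 + 250*r^2 - 525*r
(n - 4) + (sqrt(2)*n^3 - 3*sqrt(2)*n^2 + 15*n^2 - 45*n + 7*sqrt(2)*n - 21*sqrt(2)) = sqrt(2)*n^3 - 3*sqrt(2)*n^2 + 15*n^2 - 44*n + 7*sqrt(2)*n - 21*sqrt(2) - 4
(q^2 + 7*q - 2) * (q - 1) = q^3 + 6*q^2 - 9*q + 2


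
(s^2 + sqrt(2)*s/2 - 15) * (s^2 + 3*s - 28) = s^4 + sqrt(2)*s^3/2 + 3*s^3 - 43*s^2 + 3*sqrt(2)*s^2/2 - 45*s - 14*sqrt(2)*s + 420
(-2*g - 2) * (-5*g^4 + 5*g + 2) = 10*g^5 + 10*g^4 - 10*g^2 - 14*g - 4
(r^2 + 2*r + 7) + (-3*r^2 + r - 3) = -2*r^2 + 3*r + 4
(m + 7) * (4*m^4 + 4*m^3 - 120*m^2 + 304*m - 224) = 4*m^5 + 32*m^4 - 92*m^3 - 536*m^2 + 1904*m - 1568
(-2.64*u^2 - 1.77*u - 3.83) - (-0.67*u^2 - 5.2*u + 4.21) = -1.97*u^2 + 3.43*u - 8.04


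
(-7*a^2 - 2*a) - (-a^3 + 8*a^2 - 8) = a^3 - 15*a^2 - 2*a + 8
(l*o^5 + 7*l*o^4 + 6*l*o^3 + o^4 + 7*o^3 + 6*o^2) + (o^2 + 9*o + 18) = l*o^5 + 7*l*o^4 + 6*l*o^3 + o^4 + 7*o^3 + 7*o^2 + 9*o + 18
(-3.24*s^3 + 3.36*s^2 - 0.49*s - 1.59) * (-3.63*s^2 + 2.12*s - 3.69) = 11.7612*s^5 - 19.0656*s^4 + 20.8575*s^3 - 7.6655*s^2 - 1.5627*s + 5.8671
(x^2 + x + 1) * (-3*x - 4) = -3*x^3 - 7*x^2 - 7*x - 4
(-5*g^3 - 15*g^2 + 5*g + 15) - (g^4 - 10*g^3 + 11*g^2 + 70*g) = -g^4 + 5*g^3 - 26*g^2 - 65*g + 15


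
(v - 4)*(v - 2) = v^2 - 6*v + 8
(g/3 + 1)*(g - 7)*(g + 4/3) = g^3/3 - 8*g^2/9 - 79*g/9 - 28/3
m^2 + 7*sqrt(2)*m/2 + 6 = (m + 3*sqrt(2)/2)*(m + 2*sqrt(2))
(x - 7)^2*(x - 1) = x^3 - 15*x^2 + 63*x - 49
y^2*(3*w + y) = 3*w*y^2 + y^3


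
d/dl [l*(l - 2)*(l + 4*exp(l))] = 4*l^2*exp(l) + 3*l^2 - 4*l - 8*exp(l)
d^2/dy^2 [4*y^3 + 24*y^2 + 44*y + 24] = 24*y + 48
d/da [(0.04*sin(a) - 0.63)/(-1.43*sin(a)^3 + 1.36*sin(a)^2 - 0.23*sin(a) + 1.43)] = (0.1144*sin(a)^3 - 2.7571*sin(a)^2 + 1.7136*sin(a) - 0.0877)*cos(a)/(2.0449*sin(a)^6 - 3.8896*sin(a)^5 + 2.5074*sin(a)^4 - 4.7154*sin(a)^3 + 3.9425*sin(a)^2 - 0.6578*sin(a) + 2.0449)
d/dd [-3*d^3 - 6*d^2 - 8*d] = -9*d^2 - 12*d - 8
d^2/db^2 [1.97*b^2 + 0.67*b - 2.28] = 3.94000000000000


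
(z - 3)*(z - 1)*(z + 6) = z^3 + 2*z^2 - 21*z + 18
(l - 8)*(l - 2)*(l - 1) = l^3 - 11*l^2 + 26*l - 16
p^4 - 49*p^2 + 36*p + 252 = (p - 6)*(p - 3)*(p + 2)*(p + 7)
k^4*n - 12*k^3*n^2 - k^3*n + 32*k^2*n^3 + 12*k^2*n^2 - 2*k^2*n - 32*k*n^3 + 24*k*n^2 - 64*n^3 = (k - 2)*(k - 8*n)*(k - 4*n)*(k*n + n)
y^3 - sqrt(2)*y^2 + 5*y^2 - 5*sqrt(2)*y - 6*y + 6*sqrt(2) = (y - 1)*(y + 6)*(y - sqrt(2))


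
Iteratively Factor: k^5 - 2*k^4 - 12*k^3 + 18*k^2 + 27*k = (k)*(k^4 - 2*k^3 - 12*k^2 + 18*k + 27) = k*(k + 3)*(k^3 - 5*k^2 + 3*k + 9) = k*(k - 3)*(k + 3)*(k^2 - 2*k - 3) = k*(k - 3)*(k + 1)*(k + 3)*(k - 3)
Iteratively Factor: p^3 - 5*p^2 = (p)*(p^2 - 5*p) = p*(p - 5)*(p)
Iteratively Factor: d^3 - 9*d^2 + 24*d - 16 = (d - 1)*(d^2 - 8*d + 16) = (d - 4)*(d - 1)*(d - 4)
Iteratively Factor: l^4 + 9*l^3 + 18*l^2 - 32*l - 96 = (l + 3)*(l^3 + 6*l^2 - 32) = (l + 3)*(l + 4)*(l^2 + 2*l - 8) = (l + 3)*(l + 4)^2*(l - 2)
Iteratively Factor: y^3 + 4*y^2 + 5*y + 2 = (y + 2)*(y^2 + 2*y + 1) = (y + 1)*(y + 2)*(y + 1)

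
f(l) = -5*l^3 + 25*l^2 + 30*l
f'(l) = -15*l^2 + 50*l + 30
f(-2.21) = 109.77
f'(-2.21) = -153.76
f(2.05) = 123.49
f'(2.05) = 69.46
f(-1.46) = 25.05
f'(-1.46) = -74.97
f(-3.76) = 506.43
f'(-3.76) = -370.06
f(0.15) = 5.05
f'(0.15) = 37.16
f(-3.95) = 579.71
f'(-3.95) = -401.54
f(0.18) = 6.18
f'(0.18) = 38.51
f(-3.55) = 432.26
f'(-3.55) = -336.54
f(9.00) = -1350.00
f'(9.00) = -735.00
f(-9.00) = 5400.00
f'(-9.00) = -1635.00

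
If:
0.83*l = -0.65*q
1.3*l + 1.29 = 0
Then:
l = -0.99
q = 1.27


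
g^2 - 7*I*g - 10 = (g - 5*I)*(g - 2*I)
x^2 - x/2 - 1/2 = (x - 1)*(x + 1/2)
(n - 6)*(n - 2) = n^2 - 8*n + 12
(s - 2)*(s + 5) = s^2 + 3*s - 10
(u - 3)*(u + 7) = u^2 + 4*u - 21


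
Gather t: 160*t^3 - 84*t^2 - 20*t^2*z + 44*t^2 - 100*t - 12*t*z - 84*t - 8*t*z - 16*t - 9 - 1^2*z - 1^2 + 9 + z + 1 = 160*t^3 + t^2*(-20*z - 40) + t*(-20*z - 200)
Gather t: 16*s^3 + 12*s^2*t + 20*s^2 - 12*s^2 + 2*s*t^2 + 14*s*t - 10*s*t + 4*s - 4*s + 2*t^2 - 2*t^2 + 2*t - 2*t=16*s^3 + 8*s^2 + 2*s*t^2 + t*(12*s^2 + 4*s)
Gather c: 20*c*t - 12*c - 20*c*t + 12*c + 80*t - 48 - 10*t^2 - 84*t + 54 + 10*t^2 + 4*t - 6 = 0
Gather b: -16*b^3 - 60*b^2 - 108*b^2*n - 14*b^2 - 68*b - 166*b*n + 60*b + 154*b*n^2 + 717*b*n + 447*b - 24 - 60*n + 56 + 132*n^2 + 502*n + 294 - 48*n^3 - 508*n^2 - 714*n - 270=-16*b^3 + b^2*(-108*n - 74) + b*(154*n^2 + 551*n + 439) - 48*n^3 - 376*n^2 - 272*n + 56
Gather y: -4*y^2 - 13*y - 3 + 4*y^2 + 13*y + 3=0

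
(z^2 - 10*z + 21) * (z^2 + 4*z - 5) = z^4 - 6*z^3 - 24*z^2 + 134*z - 105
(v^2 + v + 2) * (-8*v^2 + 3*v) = -8*v^4 - 5*v^3 - 13*v^2 + 6*v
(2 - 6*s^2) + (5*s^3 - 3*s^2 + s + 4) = 5*s^3 - 9*s^2 + s + 6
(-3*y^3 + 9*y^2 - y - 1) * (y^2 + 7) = -3*y^5 + 9*y^4 - 22*y^3 + 62*y^2 - 7*y - 7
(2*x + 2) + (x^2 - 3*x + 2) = x^2 - x + 4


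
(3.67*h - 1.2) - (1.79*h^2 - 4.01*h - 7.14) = -1.79*h^2 + 7.68*h + 5.94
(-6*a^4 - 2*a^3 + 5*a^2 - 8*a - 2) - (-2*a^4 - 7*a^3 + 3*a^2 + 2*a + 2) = -4*a^4 + 5*a^3 + 2*a^2 - 10*a - 4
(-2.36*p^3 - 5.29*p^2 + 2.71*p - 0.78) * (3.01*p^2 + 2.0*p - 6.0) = -7.1036*p^5 - 20.6429*p^4 + 11.7371*p^3 + 34.8122*p^2 - 17.82*p + 4.68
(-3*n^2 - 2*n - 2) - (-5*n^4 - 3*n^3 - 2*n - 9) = 5*n^4 + 3*n^3 - 3*n^2 + 7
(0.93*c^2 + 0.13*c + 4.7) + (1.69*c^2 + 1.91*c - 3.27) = 2.62*c^2 + 2.04*c + 1.43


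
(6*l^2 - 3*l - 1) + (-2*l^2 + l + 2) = 4*l^2 - 2*l + 1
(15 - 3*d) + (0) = 15 - 3*d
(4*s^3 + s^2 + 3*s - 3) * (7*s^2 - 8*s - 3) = 28*s^5 - 25*s^4 + s^3 - 48*s^2 + 15*s + 9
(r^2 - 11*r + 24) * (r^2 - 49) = r^4 - 11*r^3 - 25*r^2 + 539*r - 1176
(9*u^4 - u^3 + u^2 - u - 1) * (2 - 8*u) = -72*u^5 + 26*u^4 - 10*u^3 + 10*u^2 + 6*u - 2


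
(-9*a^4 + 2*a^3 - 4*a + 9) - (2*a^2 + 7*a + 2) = -9*a^4 + 2*a^3 - 2*a^2 - 11*a + 7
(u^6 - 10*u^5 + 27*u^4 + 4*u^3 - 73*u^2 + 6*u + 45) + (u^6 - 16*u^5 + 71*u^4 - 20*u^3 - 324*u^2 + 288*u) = 2*u^6 - 26*u^5 + 98*u^4 - 16*u^3 - 397*u^2 + 294*u + 45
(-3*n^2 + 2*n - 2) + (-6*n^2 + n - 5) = -9*n^2 + 3*n - 7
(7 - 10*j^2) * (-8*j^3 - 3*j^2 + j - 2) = 80*j^5 + 30*j^4 - 66*j^3 - j^2 + 7*j - 14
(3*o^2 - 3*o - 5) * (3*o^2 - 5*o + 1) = 9*o^4 - 24*o^3 + 3*o^2 + 22*o - 5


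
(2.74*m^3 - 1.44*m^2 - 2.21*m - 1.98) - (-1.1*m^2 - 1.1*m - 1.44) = 2.74*m^3 - 0.34*m^2 - 1.11*m - 0.54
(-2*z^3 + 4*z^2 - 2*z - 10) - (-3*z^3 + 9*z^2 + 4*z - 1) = z^3 - 5*z^2 - 6*z - 9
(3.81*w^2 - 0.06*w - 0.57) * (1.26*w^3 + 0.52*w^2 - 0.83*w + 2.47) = 4.8006*w^5 + 1.9056*w^4 - 3.9117*w^3 + 9.1641*w^2 + 0.3249*w - 1.4079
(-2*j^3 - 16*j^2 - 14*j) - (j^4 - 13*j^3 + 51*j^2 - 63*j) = -j^4 + 11*j^3 - 67*j^2 + 49*j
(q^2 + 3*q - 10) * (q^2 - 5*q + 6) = q^4 - 2*q^3 - 19*q^2 + 68*q - 60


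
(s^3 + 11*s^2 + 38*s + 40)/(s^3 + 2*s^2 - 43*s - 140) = (s + 2)/(s - 7)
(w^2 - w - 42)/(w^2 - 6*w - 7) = (w + 6)/(w + 1)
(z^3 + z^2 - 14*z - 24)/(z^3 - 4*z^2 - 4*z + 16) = (z + 3)/(z - 2)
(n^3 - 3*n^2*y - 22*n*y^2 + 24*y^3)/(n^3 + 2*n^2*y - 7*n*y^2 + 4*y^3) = (-n + 6*y)/(-n + y)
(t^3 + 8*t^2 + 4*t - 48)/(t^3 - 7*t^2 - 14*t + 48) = (t^2 + 10*t + 24)/(t^2 - 5*t - 24)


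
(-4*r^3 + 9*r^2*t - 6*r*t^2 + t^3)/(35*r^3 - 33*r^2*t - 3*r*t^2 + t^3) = (-4*r^2 + 5*r*t - t^2)/(35*r^2 + 2*r*t - t^2)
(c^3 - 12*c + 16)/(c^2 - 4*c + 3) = (c^3 - 12*c + 16)/(c^2 - 4*c + 3)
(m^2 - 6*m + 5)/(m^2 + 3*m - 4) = (m - 5)/(m + 4)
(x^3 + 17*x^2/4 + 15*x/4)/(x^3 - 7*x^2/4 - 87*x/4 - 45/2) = x/(x - 6)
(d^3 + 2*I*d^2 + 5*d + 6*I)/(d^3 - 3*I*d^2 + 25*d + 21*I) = (d - 2*I)/(d - 7*I)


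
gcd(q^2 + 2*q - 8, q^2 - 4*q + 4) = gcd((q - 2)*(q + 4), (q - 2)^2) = q - 2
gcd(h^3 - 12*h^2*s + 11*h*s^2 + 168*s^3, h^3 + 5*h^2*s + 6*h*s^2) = h + 3*s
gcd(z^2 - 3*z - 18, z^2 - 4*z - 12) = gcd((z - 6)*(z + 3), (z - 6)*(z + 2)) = z - 6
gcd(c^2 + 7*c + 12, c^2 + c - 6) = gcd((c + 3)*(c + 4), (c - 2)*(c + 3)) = c + 3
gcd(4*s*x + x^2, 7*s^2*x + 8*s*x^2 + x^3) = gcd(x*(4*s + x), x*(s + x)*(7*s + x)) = x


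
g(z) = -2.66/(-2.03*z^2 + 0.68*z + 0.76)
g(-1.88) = 0.35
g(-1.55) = 0.51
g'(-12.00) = 0.00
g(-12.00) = 0.01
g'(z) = -2.66*(4.06*z - 0.68)/(-2.03*z^2 + 0.68*z + 0.76)^2 = (1.8088 - 10.7996*z)/(-2.03*z^2 + 0.68*z + 0.76)^2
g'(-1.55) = 0.69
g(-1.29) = 0.76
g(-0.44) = -39.24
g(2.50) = 0.26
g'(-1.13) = 2.07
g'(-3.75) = 0.05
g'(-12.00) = 0.00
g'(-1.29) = 1.29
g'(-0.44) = 1427.54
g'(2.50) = -0.24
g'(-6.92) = 0.01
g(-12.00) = 0.01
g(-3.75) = 0.09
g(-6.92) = 0.03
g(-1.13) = 1.02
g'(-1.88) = 0.37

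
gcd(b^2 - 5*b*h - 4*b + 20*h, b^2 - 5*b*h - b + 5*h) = b - 5*h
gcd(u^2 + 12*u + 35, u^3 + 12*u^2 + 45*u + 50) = u + 5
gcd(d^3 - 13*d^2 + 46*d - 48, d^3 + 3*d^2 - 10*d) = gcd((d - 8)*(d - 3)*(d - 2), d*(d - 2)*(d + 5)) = d - 2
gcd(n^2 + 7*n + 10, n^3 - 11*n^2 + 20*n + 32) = 1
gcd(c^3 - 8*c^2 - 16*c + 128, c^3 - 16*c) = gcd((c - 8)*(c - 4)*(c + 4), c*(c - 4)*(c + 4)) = c^2 - 16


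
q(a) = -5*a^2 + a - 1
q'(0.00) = 1.00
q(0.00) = -1.00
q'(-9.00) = 91.00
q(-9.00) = -415.00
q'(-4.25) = 43.50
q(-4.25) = -95.56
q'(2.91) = -28.10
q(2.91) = -40.43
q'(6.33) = -62.30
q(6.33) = -195.01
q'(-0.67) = 7.70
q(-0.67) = -3.91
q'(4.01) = -39.10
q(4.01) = -77.39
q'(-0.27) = 3.70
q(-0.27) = -1.63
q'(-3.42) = 35.20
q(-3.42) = -62.90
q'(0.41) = -3.10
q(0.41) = -1.43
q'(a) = 1 - 10*a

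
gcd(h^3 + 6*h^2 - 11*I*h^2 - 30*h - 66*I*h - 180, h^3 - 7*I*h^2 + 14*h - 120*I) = h^2 - 11*I*h - 30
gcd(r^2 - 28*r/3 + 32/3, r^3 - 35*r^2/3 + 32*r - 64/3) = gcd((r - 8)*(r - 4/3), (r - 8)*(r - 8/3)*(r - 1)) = r - 8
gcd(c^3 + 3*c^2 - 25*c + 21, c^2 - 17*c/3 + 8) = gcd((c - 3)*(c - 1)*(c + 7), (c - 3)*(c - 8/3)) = c - 3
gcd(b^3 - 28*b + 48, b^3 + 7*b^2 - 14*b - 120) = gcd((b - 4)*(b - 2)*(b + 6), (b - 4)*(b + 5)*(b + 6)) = b^2 + 2*b - 24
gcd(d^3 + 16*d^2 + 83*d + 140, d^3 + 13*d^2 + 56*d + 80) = d^2 + 9*d + 20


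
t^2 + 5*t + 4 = (t + 1)*(t + 4)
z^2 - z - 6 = (z - 3)*(z + 2)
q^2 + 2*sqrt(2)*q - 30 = (q - 3*sqrt(2))*(q + 5*sqrt(2))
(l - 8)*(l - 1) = l^2 - 9*l + 8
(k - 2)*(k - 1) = k^2 - 3*k + 2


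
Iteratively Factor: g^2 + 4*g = (g + 4)*(g)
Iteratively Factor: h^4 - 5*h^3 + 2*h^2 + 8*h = (h - 2)*(h^3 - 3*h^2 - 4*h) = (h - 2)*(h + 1)*(h^2 - 4*h) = h*(h - 2)*(h + 1)*(h - 4)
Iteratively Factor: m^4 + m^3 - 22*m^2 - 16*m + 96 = (m + 4)*(m^3 - 3*m^2 - 10*m + 24) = (m - 2)*(m + 4)*(m^2 - m - 12) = (m - 2)*(m + 3)*(m + 4)*(m - 4)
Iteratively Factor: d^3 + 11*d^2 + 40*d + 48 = (d + 4)*(d^2 + 7*d + 12) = (d + 3)*(d + 4)*(d + 4)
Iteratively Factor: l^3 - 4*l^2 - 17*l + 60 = (l - 5)*(l^2 + l - 12) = (l - 5)*(l + 4)*(l - 3)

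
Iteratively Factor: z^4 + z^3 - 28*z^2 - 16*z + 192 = (z - 3)*(z^3 + 4*z^2 - 16*z - 64) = (z - 3)*(z + 4)*(z^2 - 16) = (z - 4)*(z - 3)*(z + 4)*(z + 4)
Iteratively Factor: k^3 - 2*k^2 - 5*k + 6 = (k - 1)*(k^2 - k - 6) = (k - 1)*(k + 2)*(k - 3)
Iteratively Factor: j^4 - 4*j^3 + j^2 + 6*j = (j - 2)*(j^3 - 2*j^2 - 3*j) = j*(j - 2)*(j^2 - 2*j - 3) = j*(j - 2)*(j + 1)*(j - 3)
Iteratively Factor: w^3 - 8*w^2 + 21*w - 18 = (w - 3)*(w^2 - 5*w + 6) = (w - 3)*(w - 2)*(w - 3)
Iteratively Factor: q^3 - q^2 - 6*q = (q + 2)*(q^2 - 3*q) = (q - 3)*(q + 2)*(q)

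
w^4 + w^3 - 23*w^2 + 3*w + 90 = (w - 3)^2*(w + 2)*(w + 5)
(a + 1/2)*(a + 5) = a^2 + 11*a/2 + 5/2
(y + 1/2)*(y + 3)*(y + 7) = y^3 + 21*y^2/2 + 26*y + 21/2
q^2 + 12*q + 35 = (q + 5)*(q + 7)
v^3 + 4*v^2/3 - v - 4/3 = (v - 1)*(v + 1)*(v + 4/3)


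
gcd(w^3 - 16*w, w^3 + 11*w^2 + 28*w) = w^2 + 4*w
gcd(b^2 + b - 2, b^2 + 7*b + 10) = b + 2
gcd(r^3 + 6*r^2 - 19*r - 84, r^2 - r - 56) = r + 7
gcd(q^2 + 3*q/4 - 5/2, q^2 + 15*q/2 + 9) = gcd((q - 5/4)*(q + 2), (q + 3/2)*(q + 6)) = 1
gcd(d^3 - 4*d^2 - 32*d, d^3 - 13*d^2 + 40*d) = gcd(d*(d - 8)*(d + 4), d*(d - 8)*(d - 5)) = d^2 - 8*d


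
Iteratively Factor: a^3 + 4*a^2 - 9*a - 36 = (a + 4)*(a^2 - 9) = (a + 3)*(a + 4)*(a - 3)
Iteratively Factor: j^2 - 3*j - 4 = (j - 4)*(j + 1)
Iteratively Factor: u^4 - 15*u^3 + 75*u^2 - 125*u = (u - 5)*(u^3 - 10*u^2 + 25*u) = (u - 5)^2*(u^2 - 5*u) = u*(u - 5)^2*(u - 5)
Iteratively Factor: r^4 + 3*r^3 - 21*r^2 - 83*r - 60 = (r + 1)*(r^3 + 2*r^2 - 23*r - 60) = (r + 1)*(r + 4)*(r^2 - 2*r - 15) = (r - 5)*(r + 1)*(r + 4)*(r + 3)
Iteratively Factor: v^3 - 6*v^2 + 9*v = (v)*(v^2 - 6*v + 9) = v*(v - 3)*(v - 3)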